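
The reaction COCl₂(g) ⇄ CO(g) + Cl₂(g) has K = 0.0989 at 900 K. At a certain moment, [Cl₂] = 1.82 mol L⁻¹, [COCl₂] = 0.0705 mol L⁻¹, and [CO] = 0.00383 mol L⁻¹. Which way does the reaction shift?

Q = [CO]·[Cl₂] / [COCl₂] = (0.00383)·(1.82) / (0.0705) = 0.0989
Q = 0.0989 = K, so the system is already at equilibrium.

neither direction; the system is at equilibrium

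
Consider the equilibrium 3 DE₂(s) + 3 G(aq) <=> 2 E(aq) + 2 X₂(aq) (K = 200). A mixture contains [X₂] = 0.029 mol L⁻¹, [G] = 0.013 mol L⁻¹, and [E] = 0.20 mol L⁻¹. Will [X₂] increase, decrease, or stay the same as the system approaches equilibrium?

(DE₂ is a pure solid — omitted from Q.)
Q = [E]²·[X₂]² / [G]³ = (0.20)²·(0.029)² / (0.013)³ = 15
Q = 15 < K = 200: net forward reaction.
X₂ is a product, so it increases.

increase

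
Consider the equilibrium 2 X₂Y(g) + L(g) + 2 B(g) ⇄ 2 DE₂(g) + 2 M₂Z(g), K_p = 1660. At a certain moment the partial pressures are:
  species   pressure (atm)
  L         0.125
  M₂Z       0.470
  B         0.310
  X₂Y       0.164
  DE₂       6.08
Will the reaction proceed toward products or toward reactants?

Q_p = P(DE₂)²·P(M₂Z)² / (P(X₂Y)²·P(L)·P(B)²) = (6.08)²·(0.470)² / ((0.164)²·(0.125)·(0.310)²) = 25300
Q_p = 25300 > K_p = 1660, so the reverse reaction proceeds.

in the reverse direction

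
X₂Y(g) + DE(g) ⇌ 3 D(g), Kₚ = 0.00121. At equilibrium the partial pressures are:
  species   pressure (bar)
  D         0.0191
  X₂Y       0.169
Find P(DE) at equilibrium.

At equilibrium, Kₚ = P(D)³ / (P(X₂Y)·P(DE)) = 0.00121.
(0.0191)³ / ((0.169)·(P(DE))) = 0.00121
P(DE) = 0.0341 bar

P(DE) = 0.0341 bar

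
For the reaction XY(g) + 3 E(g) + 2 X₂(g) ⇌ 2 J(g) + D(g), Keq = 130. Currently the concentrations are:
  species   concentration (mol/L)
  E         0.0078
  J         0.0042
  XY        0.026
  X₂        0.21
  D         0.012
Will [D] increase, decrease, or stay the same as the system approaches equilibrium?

Q = [J]²·[D] / ([XY]·[E]³·[X₂]²) = (0.0042)²·(0.012) / ((0.026)·(0.0078)³·(0.21)²) = 390
Q = 390 > Keq = 130: net reverse reaction.
D is a product, so it decreases.

decrease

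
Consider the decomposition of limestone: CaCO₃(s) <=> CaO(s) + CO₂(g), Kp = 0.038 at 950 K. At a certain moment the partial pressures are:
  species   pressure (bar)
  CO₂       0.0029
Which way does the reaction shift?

toward products

(CaCO₃, CaO are pure solids — omitted from Qp.)
Qp = P(CO₂) = 0.0029
Qp = 0.0029 < Kp = 0.038, so the forward reaction proceeds.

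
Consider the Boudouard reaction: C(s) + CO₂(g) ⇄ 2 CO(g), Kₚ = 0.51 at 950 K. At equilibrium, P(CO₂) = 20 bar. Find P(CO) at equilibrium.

(C is a pure solid — omitted from Kₚ.)
At equilibrium, Kₚ = P(CO)² / P(CO₂) = 0.51.
(P(CO))² / (20) = 0.51
P(CO)² = 10.2 ⇒ P(CO) = 3.2 bar

P(CO) = 3.2 bar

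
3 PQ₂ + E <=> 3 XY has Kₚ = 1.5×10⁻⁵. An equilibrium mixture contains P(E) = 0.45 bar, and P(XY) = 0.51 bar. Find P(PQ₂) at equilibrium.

P(PQ₂) = 27 bar

At equilibrium, Kₚ = P(XY)³ / (P(PQ₂)³·P(E)) = 1.5×10⁻⁵.
(0.51)³ / ((P(PQ₂))³·(0.45)) = 1.5×10⁻⁵
P(PQ₂)³ = 19700 ⇒ P(PQ₂) = 27 bar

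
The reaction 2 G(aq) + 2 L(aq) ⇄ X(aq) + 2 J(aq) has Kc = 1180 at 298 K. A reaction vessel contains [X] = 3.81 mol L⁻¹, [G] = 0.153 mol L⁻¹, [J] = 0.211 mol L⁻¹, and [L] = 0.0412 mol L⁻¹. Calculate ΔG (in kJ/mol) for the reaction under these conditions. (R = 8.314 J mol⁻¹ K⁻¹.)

ΔG = 3.19 kJ/mol

Qc = [X]·[J]² / ([G]²·[L]²) = (3.81)·(0.211)² / ((0.153)²·(0.0412)²) = 4270
ΔG = RT ln(Qc/Kc) = (8.314 J mol⁻¹ K⁻¹)(298 K) × ln(4270/1180)
   = (2.478 kJ/mol)(1.286) = 3.19 kJ/mol
ΔG > 0, so the forward reaction is non-spontaneous (proceeds in reverse).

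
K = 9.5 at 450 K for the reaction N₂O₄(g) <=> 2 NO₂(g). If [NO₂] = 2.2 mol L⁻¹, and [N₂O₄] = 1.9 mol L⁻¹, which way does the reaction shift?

Q = [NO₂]² / [N₂O₄] = (2.2)² / (1.9) = 2.5
Q = 2.5 < K = 9.5, so the forward reaction proceeds.

in the forward direction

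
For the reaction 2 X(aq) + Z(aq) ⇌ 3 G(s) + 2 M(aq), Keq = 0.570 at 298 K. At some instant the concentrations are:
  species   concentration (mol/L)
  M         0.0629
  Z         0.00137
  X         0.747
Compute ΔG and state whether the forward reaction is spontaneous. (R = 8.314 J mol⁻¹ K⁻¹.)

ΔG = 5.47 kJ/mol; the forward reaction is non-spontaneous

(G is a pure solid — omitted from Q.)
Q = [M]² / ([X]²·[Z]) = (0.0629)² / ((0.747)²·(0.00137)) = 5.18
ΔG = RT ln(Q/Keq) = (8.314 J mol⁻¹ K⁻¹)(298 K) × ln(5.18/0.570)
   = (2.478 kJ/mol)(2.207) = 5.47 kJ/mol
ΔG > 0, so the forward reaction is non-spontaneous (proceeds in reverse).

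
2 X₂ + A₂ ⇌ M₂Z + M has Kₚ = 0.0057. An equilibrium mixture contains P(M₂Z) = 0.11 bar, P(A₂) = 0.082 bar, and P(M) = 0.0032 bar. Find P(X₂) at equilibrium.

At equilibrium, Kₚ = P(M₂Z)·P(M) / (P(X₂)²·P(A₂)) = 0.0057.
(0.11)·(0.0032) / ((P(X₂))²·(0.082)) = 0.0057
P(X₂)² = 0.753 ⇒ P(X₂) = 0.87 bar

P(X₂) = 0.87 bar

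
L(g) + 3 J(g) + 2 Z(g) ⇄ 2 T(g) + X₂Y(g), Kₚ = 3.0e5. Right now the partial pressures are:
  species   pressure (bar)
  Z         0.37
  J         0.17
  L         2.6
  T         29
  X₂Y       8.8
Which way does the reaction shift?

Qₚ = P(T)²·P(X₂Y) / (P(L)·P(J)³·P(Z)²) = (29)²·(8.8) / ((2.6)·(0.17)³·(0.37)²) = 4.2e6
Qₚ = 4.2e6 > Kₚ = 3.0e5, so the reverse reaction proceeds.

reverse (toward reactants)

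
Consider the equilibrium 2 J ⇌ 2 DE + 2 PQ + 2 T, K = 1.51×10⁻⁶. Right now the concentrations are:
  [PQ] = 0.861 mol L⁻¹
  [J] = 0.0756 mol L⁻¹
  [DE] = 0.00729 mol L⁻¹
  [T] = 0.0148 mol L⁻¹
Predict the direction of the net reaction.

Q = [DE]²·[PQ]²·[T]² / [J]² = (0.00729)²·(0.861)²·(0.0148)² / (0.0756)² = 1.51×10⁻⁶
Q = 1.51×10⁻⁶ = K, so the system is already at equilibrium.

no net change (already at equilibrium)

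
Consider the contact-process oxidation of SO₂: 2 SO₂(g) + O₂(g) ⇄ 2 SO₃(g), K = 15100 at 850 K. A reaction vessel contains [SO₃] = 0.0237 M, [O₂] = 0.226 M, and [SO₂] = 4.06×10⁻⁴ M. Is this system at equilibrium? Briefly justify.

yes, at equilibrium

Q = [SO₃]² / ([SO₂]²·[O₂]) = (0.0237)² / ((4.06×10⁻⁴)²·(0.226)) = 15100
Q = 15100 = K; the system is at equilibrium.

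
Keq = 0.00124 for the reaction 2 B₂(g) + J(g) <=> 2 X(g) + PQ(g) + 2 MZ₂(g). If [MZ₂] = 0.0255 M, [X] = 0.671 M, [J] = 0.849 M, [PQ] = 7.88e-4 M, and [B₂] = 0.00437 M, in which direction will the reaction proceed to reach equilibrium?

Q = [X]²·[PQ]·[MZ₂]² / ([B₂]²·[J]) = (0.671)²·(7.88e-4)·(0.0255)² / ((0.00437)²·(0.849)) = 0.0142
Q = 0.0142 > Keq = 0.00124, so the reverse reaction proceeds.

in the reverse direction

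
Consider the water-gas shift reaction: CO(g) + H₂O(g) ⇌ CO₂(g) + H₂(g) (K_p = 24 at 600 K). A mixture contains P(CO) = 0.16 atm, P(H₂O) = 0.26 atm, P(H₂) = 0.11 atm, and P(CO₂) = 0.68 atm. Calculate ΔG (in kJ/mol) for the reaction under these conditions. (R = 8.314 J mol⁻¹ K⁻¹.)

ΔG = -12.9 kJ/mol

Q_p = P(CO₂)·P(H₂) / (P(CO)·P(H₂O)) = (0.68)·(0.11) / ((0.16)·(0.26)) = 1.80
ΔG = RT ln(Q_p/K_p) = (8.314 J mol⁻¹ K⁻¹)(600 K) × ln(1.80/24)
   = (4.988 kJ/mol)(-2.590) = -12.9 kJ/mol
ΔG < 0, so the forward reaction is spontaneous (proceeds forward).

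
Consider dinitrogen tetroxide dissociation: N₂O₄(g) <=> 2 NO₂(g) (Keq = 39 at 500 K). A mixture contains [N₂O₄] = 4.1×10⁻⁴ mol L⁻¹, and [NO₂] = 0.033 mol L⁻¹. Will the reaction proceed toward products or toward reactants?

Q = [NO₂]² / [N₂O₄] = (0.033)² / (4.1×10⁻⁴) = 2.7
Q = 2.7 < Keq = 39, so the forward reaction proceeds.

forward (toward products)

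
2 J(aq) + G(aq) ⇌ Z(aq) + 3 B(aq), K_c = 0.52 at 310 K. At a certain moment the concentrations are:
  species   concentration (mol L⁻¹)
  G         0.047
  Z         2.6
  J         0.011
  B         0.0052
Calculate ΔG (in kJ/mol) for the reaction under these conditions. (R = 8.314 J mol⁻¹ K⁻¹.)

ΔG = -5.39 kJ/mol

Q_c = [Z]·[B]³ / ([J]²·[G]) = (2.6)·(0.0052)³ / ((0.011)²·(0.047)) = 0.0643
ΔG = RT ln(Q_c/K_c) = (8.314 J mol⁻¹ K⁻¹)(310 K) × ln(0.0643/0.52)
   = (2.577 kJ/mol)(-2.090) = -5.39 kJ/mol
ΔG < 0, so the forward reaction is spontaneous (proceeds forward).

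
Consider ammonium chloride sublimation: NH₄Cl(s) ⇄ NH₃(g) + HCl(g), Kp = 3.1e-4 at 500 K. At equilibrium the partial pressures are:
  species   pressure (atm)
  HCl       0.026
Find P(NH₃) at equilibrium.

P(NH₃) = 0.012 atm

(NH₄Cl is a pure solid — omitted from Kp.)
At equilibrium, Kp = P(NH₃)·P(HCl) = 3.1e-4.
(P(NH₃))·(0.026) = 3.1e-4
P(NH₃) = 0.0119 = 0.012 atm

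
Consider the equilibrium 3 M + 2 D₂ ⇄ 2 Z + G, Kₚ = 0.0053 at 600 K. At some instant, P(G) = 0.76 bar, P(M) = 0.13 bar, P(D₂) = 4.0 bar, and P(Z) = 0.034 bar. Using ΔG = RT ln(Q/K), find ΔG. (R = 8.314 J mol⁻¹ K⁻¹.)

Qₚ = P(Z)²·P(G) / (P(M)³·P(D₂)²) = (0.034)²·(0.76) / ((0.13)³·(4.0)²) = 0.0250
ΔG = RT ln(Qₚ/Kₚ) = (8.314 J mol⁻¹ K⁻¹)(600 K) × ln(0.0250/0.0053)
   = (4.988 kJ/mol)(1.551) = 7.74 kJ/mol
ΔG > 0, so the forward reaction is non-spontaneous (proceeds in reverse).

ΔG = 7.74 kJ/mol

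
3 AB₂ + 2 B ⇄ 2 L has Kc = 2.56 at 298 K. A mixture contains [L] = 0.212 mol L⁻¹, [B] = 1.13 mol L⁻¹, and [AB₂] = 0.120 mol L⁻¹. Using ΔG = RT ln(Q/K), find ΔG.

Qc = [L]² / ([AB₂]³·[B]²) = (0.212)² / ((0.120)³·(1.13)²) = 20.4
ΔG = RT ln(Qc/Kc) = (8.314 J mol⁻¹ K⁻¹)(298 K) × ln(20.4/2.56)
   = (2.478 kJ/mol)(2.076) = 5.14 kJ/mol
ΔG > 0, so the forward reaction is non-spontaneous (proceeds in reverse).

ΔG = 5.14 kJ/mol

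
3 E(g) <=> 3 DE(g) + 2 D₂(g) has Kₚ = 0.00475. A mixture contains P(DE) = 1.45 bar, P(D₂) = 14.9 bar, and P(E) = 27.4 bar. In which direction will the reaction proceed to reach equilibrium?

Qₚ = P(DE)³·P(D₂)² / P(E)³ = (1.45)³·(14.9)² / (27.4)³ = 0.0329
Qₚ = 0.0329 > Kₚ = 0.00475, so the reverse reaction proceeds.

to the left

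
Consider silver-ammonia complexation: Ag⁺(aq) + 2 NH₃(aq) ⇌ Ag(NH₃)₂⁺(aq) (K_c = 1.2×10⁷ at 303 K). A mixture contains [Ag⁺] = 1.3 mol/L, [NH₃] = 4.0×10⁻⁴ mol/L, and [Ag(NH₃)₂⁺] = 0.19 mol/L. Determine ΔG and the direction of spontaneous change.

ΔG = -6.49 kJ/mol; the forward reaction is spontaneous

Q_c = [Ag(NH₃)₂⁺] / ([Ag⁺]·[NH₃]²) = (0.19) / ((1.3)·(4.0×10⁻⁴)²) = 9.13×10⁵
ΔG = RT ln(Q_c/K_c) = (8.314 J mol⁻¹ K⁻¹)(303 K) × ln(9.13×10⁵/1.2×10⁷)
   = (2.519 kJ/mol)(-2.576) = -6.49 kJ/mol
ΔG < 0, so the forward reaction is spontaneous (proceeds forward).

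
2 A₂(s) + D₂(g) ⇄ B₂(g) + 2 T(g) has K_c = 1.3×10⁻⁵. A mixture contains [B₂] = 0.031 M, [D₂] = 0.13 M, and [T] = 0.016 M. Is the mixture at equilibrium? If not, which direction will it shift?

(A₂ is a pure solid — omitted from Q_c.)
Q_c = [B₂]·[T]² / [D₂] = (0.031)·(0.016)² / (0.13) = 6.1×10⁻⁵
Q_c = 6.1×10⁻⁵ > K_c = 1.3×10⁻⁵: net reverse reaction.

no; Q > K, reaction proceeds in reverse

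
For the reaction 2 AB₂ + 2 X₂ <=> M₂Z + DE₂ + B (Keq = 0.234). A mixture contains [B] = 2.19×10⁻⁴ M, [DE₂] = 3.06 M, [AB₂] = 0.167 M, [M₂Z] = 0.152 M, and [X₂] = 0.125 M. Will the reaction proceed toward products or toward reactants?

Q = [M₂Z]·[DE₂]·[B] / ([AB₂]²·[X₂]²) = (0.152)·(3.06)·(2.19×10⁻⁴) / ((0.167)²·(0.125)²) = 0.234
Q = 0.234 = Keq, so the system is already at equilibrium.

neither direction; the system is at equilibrium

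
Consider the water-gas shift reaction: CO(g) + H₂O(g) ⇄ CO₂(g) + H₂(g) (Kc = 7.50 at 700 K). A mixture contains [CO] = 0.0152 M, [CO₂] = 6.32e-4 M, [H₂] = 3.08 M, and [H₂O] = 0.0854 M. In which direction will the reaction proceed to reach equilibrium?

Qc = [CO₂]·[H₂] / ([CO]·[H₂O]) = (6.32e-4)·(3.08) / ((0.0152)·(0.0854)) = 1.50
Qc = 1.50 < Kc = 7.50, so the forward reaction proceeds.

to the right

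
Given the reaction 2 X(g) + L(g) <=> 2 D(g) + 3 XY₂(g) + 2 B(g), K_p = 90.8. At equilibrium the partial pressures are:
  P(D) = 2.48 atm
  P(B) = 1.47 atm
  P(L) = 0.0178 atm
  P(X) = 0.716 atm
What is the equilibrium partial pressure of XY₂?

P(XY₂) = 0.397 atm

At equilibrium, K_p = P(D)²·P(XY₂)³·P(B)² / (P(X)²·P(L)) = 90.8.
(2.48)²·(P(XY₂))³·(1.47)² / ((0.716)²·(0.0178)) = 90.8
P(XY₂)³ = 0.0623 ⇒ P(XY₂) = 0.397 atm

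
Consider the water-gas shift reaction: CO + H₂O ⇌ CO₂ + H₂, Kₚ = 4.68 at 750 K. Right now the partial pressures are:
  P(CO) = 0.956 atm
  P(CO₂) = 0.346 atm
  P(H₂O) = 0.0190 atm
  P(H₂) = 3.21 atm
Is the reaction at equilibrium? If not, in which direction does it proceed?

Qₚ = P(CO₂)·P(H₂) / (P(CO)·P(H₂O)) = (0.346)·(3.21) / ((0.956)·(0.0190)) = 61.1
Qₚ = 61.1 > Kₚ = 4.68, so the reverse reaction proceeds.

in the reverse direction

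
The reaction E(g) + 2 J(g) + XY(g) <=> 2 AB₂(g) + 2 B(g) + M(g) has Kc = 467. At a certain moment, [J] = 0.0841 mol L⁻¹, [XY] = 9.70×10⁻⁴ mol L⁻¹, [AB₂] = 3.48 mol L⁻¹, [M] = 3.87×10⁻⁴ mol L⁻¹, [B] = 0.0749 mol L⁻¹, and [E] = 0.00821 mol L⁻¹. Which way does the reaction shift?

Qc = [AB₂]²·[B]²·[M] / ([E]·[J]²·[XY]) = (3.48)²·(0.0749)²·(3.87×10⁻⁴) / ((0.00821)·(0.0841)²·(9.70×10⁻⁴)) = 467
Qc = 467 = Kc, so the system is already at equilibrium.

neither direction; the system is at equilibrium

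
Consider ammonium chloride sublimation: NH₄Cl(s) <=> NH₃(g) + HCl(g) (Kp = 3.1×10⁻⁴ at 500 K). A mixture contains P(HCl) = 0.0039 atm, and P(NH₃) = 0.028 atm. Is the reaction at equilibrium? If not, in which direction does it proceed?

in the forward direction

(NH₄Cl is a pure solid — omitted from Qp.)
Qp = P(NH₃)·P(HCl) = (0.028)·(0.0039) = 1.1×10⁻⁴
Qp = 1.1×10⁻⁴ < Kp = 3.1×10⁻⁴, so the forward reaction proceeds.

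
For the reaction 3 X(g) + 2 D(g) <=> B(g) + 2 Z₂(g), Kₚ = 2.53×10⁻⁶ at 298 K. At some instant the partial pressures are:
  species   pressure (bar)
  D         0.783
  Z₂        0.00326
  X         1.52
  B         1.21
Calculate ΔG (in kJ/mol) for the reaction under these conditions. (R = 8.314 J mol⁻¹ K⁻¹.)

Qₚ = P(B)·P(Z₂)² / (P(X)³·P(D)²) = (1.21)·(0.00326)² / ((1.52)³·(0.783)²) = 5.97×10⁻⁶
ΔG = RT ln(Qₚ/Kₚ) = (8.314 J mol⁻¹ K⁻¹)(298 K) × ln(5.97×10⁻⁶/2.53×10⁻⁶)
   = (2.478 kJ/mol)(0.8585) = 2.13 kJ/mol
ΔG > 0, so the forward reaction is non-spontaneous (proceeds in reverse).

ΔG = 2.13 kJ/mol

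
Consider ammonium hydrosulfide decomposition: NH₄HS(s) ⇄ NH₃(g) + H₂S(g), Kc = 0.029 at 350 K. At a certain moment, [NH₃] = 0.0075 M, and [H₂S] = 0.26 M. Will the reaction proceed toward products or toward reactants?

forward (toward products)

(NH₄HS is a pure solid — omitted from Qc.)
Qc = [NH₃]·[H₂S] = (0.0075)·(0.26) = 0.0019
Qc = 0.0019 < Kc = 0.029, so the forward reaction proceeds.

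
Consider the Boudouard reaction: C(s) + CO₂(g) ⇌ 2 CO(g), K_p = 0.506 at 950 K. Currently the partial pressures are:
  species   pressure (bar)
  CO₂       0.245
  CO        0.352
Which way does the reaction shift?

(C is a pure solid — omitted from Q_p.)
Q_p = P(CO)² / P(CO₂) = (0.352)² / (0.245) = 0.506
Q_p = 0.506 = K_p, so the system is already at equilibrium.

neither direction; the system is at equilibrium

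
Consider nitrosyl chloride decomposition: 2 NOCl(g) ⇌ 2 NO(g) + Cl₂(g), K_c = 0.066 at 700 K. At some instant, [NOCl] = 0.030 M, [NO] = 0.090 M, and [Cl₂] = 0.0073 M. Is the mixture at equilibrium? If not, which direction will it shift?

yes, at equilibrium

Q_c = [NO]²·[Cl₂] / [NOCl]² = (0.090)²·(0.0073) / (0.030)² = 0.066
Q_c = 0.066 = K_c; the system is at equilibrium.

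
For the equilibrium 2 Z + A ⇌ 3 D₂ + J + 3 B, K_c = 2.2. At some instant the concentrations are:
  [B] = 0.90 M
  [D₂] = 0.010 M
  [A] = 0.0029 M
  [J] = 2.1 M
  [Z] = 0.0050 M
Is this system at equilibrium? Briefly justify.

no; Q > K, reaction proceeds in reverse

Q_c = [D₂]³·[J]·[B]³ / ([Z]²·[A]) = (0.010)³·(2.1)·(0.90)³ / ((0.0050)²·(0.0029)) = 21
Q_c = 21 > K_c = 2.2: net reverse reaction.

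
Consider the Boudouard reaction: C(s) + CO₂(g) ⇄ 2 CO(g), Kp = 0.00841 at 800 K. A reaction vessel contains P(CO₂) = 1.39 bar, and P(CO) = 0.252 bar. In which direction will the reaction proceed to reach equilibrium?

in the reverse direction

(C is a pure solid — omitted from Qp.)
Qp = P(CO)² / P(CO₂) = (0.252)² / (1.39) = 0.0457
Qp = 0.0457 > Kp = 0.00841, so the reverse reaction proceeds.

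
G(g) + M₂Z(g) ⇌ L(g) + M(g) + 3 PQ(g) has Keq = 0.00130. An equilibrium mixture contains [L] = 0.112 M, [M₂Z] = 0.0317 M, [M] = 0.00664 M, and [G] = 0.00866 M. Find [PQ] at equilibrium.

At equilibrium, Keq = [L]·[M]·[PQ]³ / ([G]·[M₂Z]) = 0.00130.
(0.112)·(0.00664)·([PQ])³ / ((0.00866)·(0.0317)) = 0.00130
[PQ]³ = 4.80×10⁻⁴ ⇒ [PQ] = 0.0783 M

[PQ] = 0.0783 M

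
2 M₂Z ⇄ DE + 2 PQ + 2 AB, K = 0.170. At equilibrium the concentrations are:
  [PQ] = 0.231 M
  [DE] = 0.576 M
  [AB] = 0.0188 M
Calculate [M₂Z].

[M₂Z] = 0.00799 M

At equilibrium, K = [DE]·[PQ]²·[AB]² / [M₂Z]² = 0.170.
(0.576)·(0.231)²·(0.0188)² / ([M₂Z])² = 0.170
[M₂Z]² = 6.39×10⁻⁵ ⇒ [M₂Z] = 0.00799 M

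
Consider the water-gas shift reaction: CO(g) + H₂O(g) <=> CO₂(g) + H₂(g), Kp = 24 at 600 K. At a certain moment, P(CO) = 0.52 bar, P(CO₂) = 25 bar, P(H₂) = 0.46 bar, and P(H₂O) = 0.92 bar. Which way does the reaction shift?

no net change (already at equilibrium)

Qp = P(CO₂)·P(H₂) / (P(CO)·P(H₂O)) = (25)·(0.46) / ((0.52)·(0.92)) = 24
Qp = 24 = Kp, so the system is already at equilibrium.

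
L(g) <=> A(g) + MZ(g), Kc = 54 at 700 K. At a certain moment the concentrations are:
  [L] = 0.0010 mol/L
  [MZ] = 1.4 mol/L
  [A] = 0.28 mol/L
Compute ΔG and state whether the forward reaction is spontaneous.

Qc = [A]·[MZ] / [L] = (0.28)·(1.4) / (0.0010) = 392
ΔG = RT ln(Qc/Kc) = (8.314 J mol⁻¹ K⁻¹)(700 K) × ln(392/54)
   = (5.820 kJ/mol)(1.982) = 11.5 kJ/mol
ΔG > 0, so the forward reaction is non-spontaneous (proceeds in reverse).

ΔG = 11.5 kJ/mol; the forward reaction is non-spontaneous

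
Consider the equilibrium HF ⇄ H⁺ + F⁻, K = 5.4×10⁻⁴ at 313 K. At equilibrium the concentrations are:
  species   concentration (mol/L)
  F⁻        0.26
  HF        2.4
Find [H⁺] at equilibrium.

At equilibrium, K = [H⁺]·[F⁻] / [HF] = 5.4×10⁻⁴.
([H⁺])·(0.26) / (2.4) = 5.4×10⁻⁴
[H⁺] = 0.00498 = 0.0050 mol/L

[H⁺] = 0.0050 mol/L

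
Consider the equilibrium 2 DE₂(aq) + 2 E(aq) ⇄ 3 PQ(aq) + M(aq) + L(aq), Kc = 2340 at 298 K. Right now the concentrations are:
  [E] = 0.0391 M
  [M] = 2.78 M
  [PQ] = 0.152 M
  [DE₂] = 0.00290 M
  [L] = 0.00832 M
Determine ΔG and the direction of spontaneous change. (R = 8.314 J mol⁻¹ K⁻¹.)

ΔG = 2.46 kJ/mol; the forward reaction is non-spontaneous

Qc = [PQ]³·[M]·[L] / ([DE₂]²·[E]²) = (0.152)³·(2.78)·(0.00832) / ((0.00290)²·(0.0391)²) = 6320
ΔG = RT ln(Qc/Kc) = (8.314 J mol⁻¹ K⁻¹)(298 K) × ln(6320/2340)
   = (2.478 kJ/mol)(0.9936) = 2.46 kJ/mol
ΔG > 0, so the forward reaction is non-spontaneous (proceeds in reverse).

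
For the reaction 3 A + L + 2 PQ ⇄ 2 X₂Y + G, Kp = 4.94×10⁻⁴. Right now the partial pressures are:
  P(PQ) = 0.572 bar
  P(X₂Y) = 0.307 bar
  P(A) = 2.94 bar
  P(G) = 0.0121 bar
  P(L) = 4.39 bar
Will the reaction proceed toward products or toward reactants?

in the forward direction

Qp = P(X₂Y)²·P(G) / (P(A)³·P(L)·P(PQ)²) = (0.307)²·(0.0121) / ((2.94)³·(4.39)·(0.572)²) = 3.12×10⁻⁵
Qp = 3.12×10⁻⁵ < Kp = 4.94×10⁻⁴, so the forward reaction proceeds.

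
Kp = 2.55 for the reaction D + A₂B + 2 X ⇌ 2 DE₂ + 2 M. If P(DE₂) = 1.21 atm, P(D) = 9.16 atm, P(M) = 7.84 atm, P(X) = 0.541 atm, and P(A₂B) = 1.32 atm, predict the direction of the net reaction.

Qp = P(DE₂)²·P(M)² / (P(D)·P(A₂B)·P(X)²) = (1.21)²·(7.84)² / ((9.16)·(1.32)·(0.541)²) = 25.4
Qp = 25.4 > Kp = 2.55, so the reverse reaction proceeds.

reverse (toward reactants)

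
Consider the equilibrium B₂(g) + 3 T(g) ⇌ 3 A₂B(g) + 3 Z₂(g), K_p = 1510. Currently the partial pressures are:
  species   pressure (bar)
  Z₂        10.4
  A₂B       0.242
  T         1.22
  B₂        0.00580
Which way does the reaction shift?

neither direction; the system is at equilibrium

Q_p = P(A₂B)³·P(Z₂)³ / (P(B₂)·P(T)³) = (0.242)³·(10.4)³ / ((0.00580)·(1.22)³) = 1510
Q_p = 1510 = K_p, so the system is already at equilibrium.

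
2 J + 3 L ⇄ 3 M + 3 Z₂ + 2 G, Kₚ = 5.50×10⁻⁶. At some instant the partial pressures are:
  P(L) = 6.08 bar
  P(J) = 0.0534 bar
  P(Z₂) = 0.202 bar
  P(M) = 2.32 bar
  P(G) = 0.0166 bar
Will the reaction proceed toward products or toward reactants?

Qₚ = P(M)³·P(Z₂)³·P(G)² / (P(J)²·P(L)³) = (2.32)³·(0.202)³·(0.0166)² / ((0.0534)²·(6.08)³) = 4.43×10⁻⁵
Qₚ = 4.43×10⁻⁵ > Kₚ = 5.50×10⁻⁶, so the reverse reaction proceeds.

in the reverse direction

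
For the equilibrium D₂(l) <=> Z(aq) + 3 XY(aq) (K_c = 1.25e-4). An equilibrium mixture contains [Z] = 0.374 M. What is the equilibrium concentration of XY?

[XY] = 0.0694 M

(D₂ is a pure liquid — omitted from K_c.)
At equilibrium, K_c = [Z]·[XY]³ = 1.25e-4.
(0.374)·([XY])³ = 1.25e-4
[XY]³ = 3.34e-4 ⇒ [XY] = 0.0694 M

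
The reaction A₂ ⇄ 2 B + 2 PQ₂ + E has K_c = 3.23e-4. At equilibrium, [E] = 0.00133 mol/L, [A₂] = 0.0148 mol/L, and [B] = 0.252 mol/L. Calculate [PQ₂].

At equilibrium, K_c = [B]²·[PQ₂]²·[E] / [A₂] = 3.23e-4.
(0.252)²·([PQ₂])²·(0.00133) / (0.0148) = 3.23e-4
[PQ₂]² = 0.0566 ⇒ [PQ₂] = 0.238 mol/L

[PQ₂] = 0.238 mol/L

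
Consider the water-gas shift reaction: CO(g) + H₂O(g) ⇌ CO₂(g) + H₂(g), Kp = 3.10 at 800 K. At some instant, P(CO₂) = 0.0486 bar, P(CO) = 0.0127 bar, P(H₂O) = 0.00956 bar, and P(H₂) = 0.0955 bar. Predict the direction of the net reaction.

reverse (toward reactants)

Qp = P(CO₂)·P(H₂) / (P(CO)·P(H₂O)) = (0.0486)·(0.0955) / ((0.0127)·(0.00956)) = 38.2
Qp = 38.2 > Kp = 3.10, so the reverse reaction proceeds.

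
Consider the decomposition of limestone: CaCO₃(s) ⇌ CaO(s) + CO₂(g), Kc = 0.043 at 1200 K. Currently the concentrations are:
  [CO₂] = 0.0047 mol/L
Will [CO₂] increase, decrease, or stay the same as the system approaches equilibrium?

(CaCO₃, CaO are pure solids — omitted from Qc.)
Qc = [CO₂] = 0.0047
Qc = 0.0047 < Kc = 0.043: net forward reaction.
CO₂ is a product, so it increases.

increase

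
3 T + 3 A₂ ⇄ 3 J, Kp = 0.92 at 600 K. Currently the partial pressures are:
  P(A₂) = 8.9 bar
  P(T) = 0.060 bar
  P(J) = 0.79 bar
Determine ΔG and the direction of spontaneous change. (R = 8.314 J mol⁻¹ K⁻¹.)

Qp = P(J)³ / (P(T)³·P(A₂)³) = (0.79)³ / ((0.060)³·(8.9)³) = 3.24
ΔG = RT ln(Qp/Kp) = (8.314 J mol⁻¹ K⁻¹)(600 K) × ln(3.24/0.92)
   = (4.988 kJ/mol)(1.259) = 6.28 kJ/mol
ΔG > 0, so the forward reaction is non-spontaneous (proceeds in reverse).

ΔG = 6.28 kJ/mol; the forward reaction is non-spontaneous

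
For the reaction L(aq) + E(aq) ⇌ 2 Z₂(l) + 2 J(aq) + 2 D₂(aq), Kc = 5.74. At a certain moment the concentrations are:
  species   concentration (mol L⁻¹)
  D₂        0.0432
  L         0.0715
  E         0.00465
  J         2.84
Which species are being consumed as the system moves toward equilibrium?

Z₂, J, D₂ (products)

(Z₂ is a pure liquid — omitted from Qc.)
Qc = [J]²·[D₂]² / ([L]·[E]) = (2.84)²·(0.0432)² / ((0.0715)·(0.00465)) = 45.3
Qc = 45.3 > Kc = 5.74: net reverse reaction.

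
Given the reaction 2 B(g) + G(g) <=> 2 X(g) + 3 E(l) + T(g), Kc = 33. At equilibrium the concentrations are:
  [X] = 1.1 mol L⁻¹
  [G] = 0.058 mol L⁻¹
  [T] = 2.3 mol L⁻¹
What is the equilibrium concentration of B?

(E is a pure liquid — omitted from Kc.)
At equilibrium, Kc = [X]²·[T] / ([B]²·[G]) = 33.
(1.1)²·(2.3) / (([B])²·(0.058)) = 33
[B]² = 1.45 ⇒ [B] = 1.2 mol L⁻¹

[B] = 1.2 mol L⁻¹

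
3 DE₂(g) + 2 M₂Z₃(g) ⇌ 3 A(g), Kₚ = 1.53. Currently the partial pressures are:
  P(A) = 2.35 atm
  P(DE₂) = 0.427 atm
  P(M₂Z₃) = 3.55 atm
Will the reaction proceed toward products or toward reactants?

Qₚ = P(A)³ / (P(DE₂)³·P(M₂Z₃)²) = (2.35)³ / ((0.427)³·(3.55)²) = 13.2
Qₚ = 13.2 > Kₚ = 1.53, so the reverse reaction proceeds.

reverse (toward reactants)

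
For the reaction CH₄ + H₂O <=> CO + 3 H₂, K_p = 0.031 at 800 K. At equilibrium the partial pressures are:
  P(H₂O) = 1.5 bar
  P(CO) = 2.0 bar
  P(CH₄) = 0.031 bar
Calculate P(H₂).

P(H₂) = 0.090 bar

At equilibrium, K_p = P(CO)·P(H₂)³ / (P(CH₄)·P(H₂O)) = 0.031.
(2.0)·(P(H₂))³ / ((0.031)·(1.5)) = 0.031
P(H₂)³ = 7.21e-4 ⇒ P(H₂) = 0.090 bar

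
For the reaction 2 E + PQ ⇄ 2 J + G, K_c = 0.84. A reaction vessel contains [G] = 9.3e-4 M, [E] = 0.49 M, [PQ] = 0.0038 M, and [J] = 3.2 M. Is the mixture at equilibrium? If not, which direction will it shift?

Q_c = [J]²·[G] / ([E]²·[PQ]) = (3.2)²·(9.3e-4) / ((0.49)²·(0.0038)) = 10
Q_c = 10 > K_c = 0.84: net reverse reaction.

no; Q > K, reaction proceeds in reverse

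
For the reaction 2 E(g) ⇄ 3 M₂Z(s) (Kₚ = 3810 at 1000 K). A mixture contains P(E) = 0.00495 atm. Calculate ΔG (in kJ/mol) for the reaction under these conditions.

(M₂Z is a pure solid — omitted from Qₚ.)
Qₚ = 1 / P(E)² = 1 / (0.00495)² = 40800
ΔG = RT ln(Qₚ/Kₚ) = (8.314 J mol⁻¹ K⁻¹)(1000 K) × ln(40800/3810)
   = (8.314 kJ/mol)(2.371) = 19.7 kJ/mol
ΔG > 0, so the forward reaction is non-spontaneous (proceeds in reverse).

ΔG = 19.7 kJ/mol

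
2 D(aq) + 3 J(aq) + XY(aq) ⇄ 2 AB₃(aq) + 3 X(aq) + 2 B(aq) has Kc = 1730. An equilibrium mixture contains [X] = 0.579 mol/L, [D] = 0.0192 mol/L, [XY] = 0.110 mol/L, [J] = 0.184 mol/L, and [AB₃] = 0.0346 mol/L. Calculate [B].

[B] = 1.37 mol/L

At equilibrium, Kc = [AB₃]²·[X]³·[B]² / ([D]²·[J]³·[XY]) = 1730.
(0.0346)²·(0.579)³·([B])² / ((0.0192)²·(0.184)³·(0.110)) = 1730
[B]² = 1.88 ⇒ [B] = 1.37 mol/L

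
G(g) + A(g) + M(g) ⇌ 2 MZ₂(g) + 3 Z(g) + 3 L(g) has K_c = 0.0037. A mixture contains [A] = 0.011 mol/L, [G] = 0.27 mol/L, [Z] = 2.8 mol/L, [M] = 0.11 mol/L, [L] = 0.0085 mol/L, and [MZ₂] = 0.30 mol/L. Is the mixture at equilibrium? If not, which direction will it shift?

Q_c = [MZ₂]²·[Z]³·[L]³ / ([G]·[A]·[M]) = (0.30)²·(2.8)³·(0.0085)³ / ((0.27)·(0.011)·(0.11)) = 0.0037
Q_c = 0.0037 = K_c; the system is at equilibrium.

yes, at equilibrium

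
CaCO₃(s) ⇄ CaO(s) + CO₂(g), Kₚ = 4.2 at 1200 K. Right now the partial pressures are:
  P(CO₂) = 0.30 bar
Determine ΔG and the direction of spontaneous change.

ΔG = -26.3 kJ/mol; the forward reaction is spontaneous

(CaCO₃, CaO are pure solids — omitted from Qₚ.)
Qₚ = P(CO₂) = 0.300
ΔG = RT ln(Qₚ/Kₚ) = (8.314 J mol⁻¹ K⁻¹)(1200 K) × ln(0.300/4.2)
   = (9.977 kJ/mol)(-2.639) = -26.3 kJ/mol
ΔG < 0, so the forward reaction is spontaneous (proceeds forward).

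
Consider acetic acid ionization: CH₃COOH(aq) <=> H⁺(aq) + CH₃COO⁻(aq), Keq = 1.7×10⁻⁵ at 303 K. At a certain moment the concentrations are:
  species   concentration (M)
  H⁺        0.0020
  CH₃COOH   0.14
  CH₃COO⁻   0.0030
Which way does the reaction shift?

toward reactants

Q = [H⁺]·[CH₃COO⁻] / [CH₃COOH] = (0.0020)·(0.0030) / (0.14) = 4.3×10⁻⁵
Q = 4.3×10⁻⁵ > Keq = 1.7×10⁻⁵, so the reverse reaction proceeds.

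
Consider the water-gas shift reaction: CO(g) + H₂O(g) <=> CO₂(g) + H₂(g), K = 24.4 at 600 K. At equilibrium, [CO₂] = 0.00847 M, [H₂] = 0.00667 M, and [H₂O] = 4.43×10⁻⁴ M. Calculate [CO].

[CO] = 0.00523 M

At equilibrium, K = [CO₂]·[H₂] / ([CO]·[H₂O]) = 24.4.
(0.00847)·(0.00667) / (([CO])·(4.43×10⁻⁴)) = 24.4
[CO] = 0.00523 M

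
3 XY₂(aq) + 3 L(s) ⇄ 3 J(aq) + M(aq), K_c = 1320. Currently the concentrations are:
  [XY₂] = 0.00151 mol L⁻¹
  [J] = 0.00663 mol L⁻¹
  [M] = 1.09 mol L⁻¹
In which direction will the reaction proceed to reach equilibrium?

in the forward direction

(L is a pure solid — omitted from Q_c.)
Q_c = [J]³·[M] / [XY₂]³ = (0.00663)³·(1.09) / (0.00151)³ = 92.3
Q_c = 92.3 < K_c = 1320, so the forward reaction proceeds.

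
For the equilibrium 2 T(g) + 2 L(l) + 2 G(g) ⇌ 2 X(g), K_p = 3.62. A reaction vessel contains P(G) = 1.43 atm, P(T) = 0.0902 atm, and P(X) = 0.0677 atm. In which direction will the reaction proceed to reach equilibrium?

to the right

(L is a pure liquid — omitted from Q_p.)
Q_p = P(X)² / (P(T)²·P(G)²) = (0.0677)² / ((0.0902)²·(1.43)²) = 0.275
Q_p = 0.275 < K_p = 3.62, so the forward reaction proceeds.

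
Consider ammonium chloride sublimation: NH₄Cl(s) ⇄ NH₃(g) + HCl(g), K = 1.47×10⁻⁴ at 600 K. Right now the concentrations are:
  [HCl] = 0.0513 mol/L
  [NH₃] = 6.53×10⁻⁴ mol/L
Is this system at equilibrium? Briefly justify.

(NH₄Cl is a pure solid — omitted from Q.)
Q = [NH₃]·[HCl] = (6.53×10⁻⁴)·(0.0513) = 3.35×10⁻⁵
Q = 3.35×10⁻⁵ < K = 1.47×10⁻⁴: net forward reaction.

no; Q < K, reaction proceeds forward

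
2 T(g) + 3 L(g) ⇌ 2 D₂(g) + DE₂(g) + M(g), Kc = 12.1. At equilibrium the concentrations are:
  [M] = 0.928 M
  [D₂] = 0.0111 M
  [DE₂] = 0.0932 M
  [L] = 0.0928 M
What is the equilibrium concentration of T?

[T] = 0.0332 M

At equilibrium, Kc = [D₂]²·[DE₂]·[M] / ([T]²·[L]³) = 12.1.
(0.0111)²·(0.0932)·(0.928) / (([T])²·(0.0928)³) = 12.1
[T]² = 0.00110 ⇒ [T] = 0.0332 M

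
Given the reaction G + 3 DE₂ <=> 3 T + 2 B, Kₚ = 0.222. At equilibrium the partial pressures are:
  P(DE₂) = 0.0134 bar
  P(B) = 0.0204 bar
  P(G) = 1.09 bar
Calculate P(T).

At equilibrium, Kₚ = P(T)³·P(B)² / (P(G)·P(DE₂)³) = 0.222.
(P(T))³·(0.0204)² / ((1.09)·(0.0134)³) = 0.222
P(T)³ = 0.00140 ⇒ P(T) = 0.112 bar

P(T) = 0.112 bar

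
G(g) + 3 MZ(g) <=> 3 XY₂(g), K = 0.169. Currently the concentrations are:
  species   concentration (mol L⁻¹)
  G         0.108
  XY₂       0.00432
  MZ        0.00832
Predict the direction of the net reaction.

Q = [XY₂]³ / ([G]·[MZ]³) = (0.00432)³ / ((0.108)·(0.00832)³) = 1.30
Q = 1.30 > K = 0.169, so the reverse reaction proceeds.

in the reverse direction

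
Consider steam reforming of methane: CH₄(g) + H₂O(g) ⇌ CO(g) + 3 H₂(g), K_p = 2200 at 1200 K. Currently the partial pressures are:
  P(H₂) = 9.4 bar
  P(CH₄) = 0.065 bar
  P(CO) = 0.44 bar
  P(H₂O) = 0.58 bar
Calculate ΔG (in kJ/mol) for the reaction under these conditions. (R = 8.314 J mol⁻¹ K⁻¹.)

Q_p = P(CO)·P(H₂)³ / (P(CH₄)·P(H₂O)) = (0.44)·(9.4)³ / ((0.065)·(0.58)) = 9690
ΔG = RT ln(Q_p/K_p) = (8.314 J mol⁻¹ K⁻¹)(1200 K) × ln(9690/2200)
   = (9.977 kJ/mol)(1.483) = 14.8 kJ/mol
ΔG > 0, so the forward reaction is non-spontaneous (proceeds in reverse).

ΔG = 14.8 kJ/mol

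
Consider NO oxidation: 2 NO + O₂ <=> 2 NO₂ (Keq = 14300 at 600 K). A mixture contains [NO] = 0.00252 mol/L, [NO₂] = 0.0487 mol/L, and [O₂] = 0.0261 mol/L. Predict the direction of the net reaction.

Q = [NO₂]² / ([NO]²·[O₂]) = (0.0487)² / ((0.00252)²·(0.0261)) = 14300
Q = 14300 = Keq, so the system is already at equilibrium.

neither direction; the system is at equilibrium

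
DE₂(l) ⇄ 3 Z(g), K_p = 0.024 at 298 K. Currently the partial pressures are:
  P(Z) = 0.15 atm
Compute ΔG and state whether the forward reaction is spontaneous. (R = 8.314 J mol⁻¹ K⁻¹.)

ΔG = -4.86 kJ/mol; the forward reaction is spontaneous

(DE₂ is a pure liquid — omitted from Q_p.)
Q_p = P(Z)³ = (0.15)³ = 0.00338
ΔG = RT ln(Q_p/K_p) = (8.314 J mol⁻¹ K⁻¹)(298 K) × ln(0.00338/0.024)
   = (2.478 kJ/mol)(-1.960) = -4.86 kJ/mol
ΔG < 0, so the forward reaction is spontaneous (proceeds forward).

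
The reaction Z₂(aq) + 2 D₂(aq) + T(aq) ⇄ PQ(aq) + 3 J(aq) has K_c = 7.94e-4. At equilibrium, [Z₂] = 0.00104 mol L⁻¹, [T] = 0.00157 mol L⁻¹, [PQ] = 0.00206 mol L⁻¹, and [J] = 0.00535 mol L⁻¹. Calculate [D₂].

[D₂] = 0.493 mol L⁻¹

At equilibrium, K_c = [PQ]·[J]³ / ([Z₂]·[D₂]²·[T]) = 7.94e-4.
(0.00206)·(0.00535)³ / ((0.00104)·([D₂])²·(0.00157)) = 7.94e-4
[D₂]² = 0.243 ⇒ [D₂] = 0.493 mol L⁻¹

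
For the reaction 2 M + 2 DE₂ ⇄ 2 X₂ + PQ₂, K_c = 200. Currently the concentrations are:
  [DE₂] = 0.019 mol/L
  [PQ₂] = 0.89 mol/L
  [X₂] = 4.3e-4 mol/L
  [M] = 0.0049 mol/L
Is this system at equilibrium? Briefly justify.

Q_c = [X₂]²·[PQ₂] / ([M]²·[DE₂]²) = (4.3e-4)²·(0.89) / ((0.0049)²·(0.019)²) = 19
Q_c = 19 < K_c = 200: net forward reaction.

no; Q < K, reaction proceeds forward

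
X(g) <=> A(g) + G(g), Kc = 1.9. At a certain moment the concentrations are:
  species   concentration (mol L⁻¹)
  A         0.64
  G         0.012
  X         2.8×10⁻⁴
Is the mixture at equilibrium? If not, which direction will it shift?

no; Q > K, reaction proceeds in reverse

Qc = [A]·[G] / [X] = (0.64)·(0.012) / (2.8×10⁻⁴) = 27
Qc = 27 > Kc = 1.9: net reverse reaction.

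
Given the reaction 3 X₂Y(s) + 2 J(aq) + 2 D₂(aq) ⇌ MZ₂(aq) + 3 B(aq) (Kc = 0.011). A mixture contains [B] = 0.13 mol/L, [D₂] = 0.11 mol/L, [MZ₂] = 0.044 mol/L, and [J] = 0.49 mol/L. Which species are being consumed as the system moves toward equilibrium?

MZ₂, B (products)

(X₂Y is a pure solid — omitted from Qc.)
Qc = [MZ₂]·[B]³ / ([J]²·[D₂]²) = (0.044)·(0.13)³ / ((0.49)²·(0.11)²) = 0.033
Qc = 0.033 > Kc = 0.011: net reverse reaction.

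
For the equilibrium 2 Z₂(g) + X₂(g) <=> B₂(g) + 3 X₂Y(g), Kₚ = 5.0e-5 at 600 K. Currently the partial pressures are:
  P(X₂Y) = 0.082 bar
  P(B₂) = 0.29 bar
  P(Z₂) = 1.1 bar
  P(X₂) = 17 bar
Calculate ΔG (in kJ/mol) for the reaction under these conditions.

Qₚ = P(B₂)·P(X₂Y)³ / (P(Z₂)²·P(X₂)) = (0.29)·(0.082)³ / ((1.1)²·(17)) = 7.77e-6
ΔG = RT ln(Qₚ/Kₚ) = (8.314 J mol⁻¹ K⁻¹)(600 K) × ln(7.77e-6/5.0e-5)
   = (4.988 kJ/mol)(-1.862) = -9.29 kJ/mol
ΔG < 0, so the forward reaction is spontaneous (proceeds forward).

ΔG = -9.29 kJ/mol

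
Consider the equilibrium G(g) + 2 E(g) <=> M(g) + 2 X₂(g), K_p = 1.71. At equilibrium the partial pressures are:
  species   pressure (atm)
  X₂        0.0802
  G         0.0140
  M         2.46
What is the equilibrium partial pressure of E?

P(E) = 0.813 atm

At equilibrium, K_p = P(M)·P(X₂)² / (P(G)·P(E)²) = 1.71.
(2.46)·(0.0802)² / ((0.0140)·(P(E))²) = 1.71
P(E)² = 0.661 ⇒ P(E) = 0.813 atm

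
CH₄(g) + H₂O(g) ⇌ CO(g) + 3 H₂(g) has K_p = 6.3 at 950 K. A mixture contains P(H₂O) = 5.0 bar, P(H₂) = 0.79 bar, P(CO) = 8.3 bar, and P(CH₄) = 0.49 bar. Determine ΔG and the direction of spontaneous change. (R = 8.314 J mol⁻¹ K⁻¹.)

ΔG = -10.5 kJ/mol; the forward reaction is spontaneous

Q_p = P(CO)·P(H₂)³ / (P(CH₄)·P(H₂O)) = (8.3)·(0.79)³ / ((0.49)·(5.0)) = 1.67
ΔG = RT ln(Q_p/K_p) = (8.314 J mol⁻¹ K⁻¹)(950 K) × ln(1.67/6.3)
   = (7.898 kJ/mol)(-1.328) = -10.5 kJ/mol
ΔG < 0, so the forward reaction is spontaneous (proceeds forward).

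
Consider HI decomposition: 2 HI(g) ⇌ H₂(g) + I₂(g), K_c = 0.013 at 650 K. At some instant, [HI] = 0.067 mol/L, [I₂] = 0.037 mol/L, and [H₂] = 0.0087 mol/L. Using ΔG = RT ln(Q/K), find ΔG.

Q_c = [H₂]·[I₂] / [HI]² = (0.0087)·(0.037) / (0.067)² = 0.0717
ΔG = RT ln(Q_c/K_c) = (8.314 J mol⁻¹ K⁻¹)(650 K) × ln(0.0717/0.013)
   = (5.404 kJ/mol)(1.708) = 9.23 kJ/mol
ΔG > 0, so the forward reaction is non-spontaneous (proceeds in reverse).

ΔG = 9.23 kJ/mol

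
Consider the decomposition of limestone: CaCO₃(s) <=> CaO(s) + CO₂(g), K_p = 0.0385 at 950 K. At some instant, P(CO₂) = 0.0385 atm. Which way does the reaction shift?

(CaCO₃, CaO are pure solids — omitted from Q_p.)
Q_p = P(CO₂) = 0.0385
Q_p = 0.0385 = K_p, so the system is already at equilibrium.

neither direction; the system is at equilibrium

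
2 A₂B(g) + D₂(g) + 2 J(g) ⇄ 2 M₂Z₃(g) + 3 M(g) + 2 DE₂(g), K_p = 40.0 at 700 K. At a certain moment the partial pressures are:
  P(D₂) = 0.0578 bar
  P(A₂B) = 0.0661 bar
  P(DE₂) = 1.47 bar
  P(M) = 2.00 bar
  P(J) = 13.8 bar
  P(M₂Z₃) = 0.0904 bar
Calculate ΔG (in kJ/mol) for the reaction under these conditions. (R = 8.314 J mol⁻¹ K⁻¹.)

ΔG = -15.2 kJ/mol

Q_p = P(M₂Z₃)²·P(M)³·P(DE₂)² / (P(A₂B)²·P(D₂)·P(J)²) = (0.0904)²·(2.00)³·(1.47)² / ((0.0661)²·(0.0578)·(13.8)²) = 2.94
ΔG = RT ln(Q_p/K_p) = (8.314 J mol⁻¹ K⁻¹)(700 K) × ln(2.94/40.0)
   = (5.820 kJ/mol)(-2.610) = -15.2 kJ/mol
ΔG < 0, so the forward reaction is spontaneous (proceeds forward).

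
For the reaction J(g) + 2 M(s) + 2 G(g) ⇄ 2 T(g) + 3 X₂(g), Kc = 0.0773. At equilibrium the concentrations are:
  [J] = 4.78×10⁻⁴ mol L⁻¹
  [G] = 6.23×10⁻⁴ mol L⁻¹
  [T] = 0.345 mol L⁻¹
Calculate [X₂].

[X₂] = 4.94×10⁻⁴ mol L⁻¹

(M is a pure solid — omitted from Kc.)
At equilibrium, Kc = [T]²·[X₂]³ / ([J]·[G]²) = 0.0773.
(0.345)²·([X₂])³ / ((4.78×10⁻⁴)·(6.23×10⁻⁴)²) = 0.0773
[X₂]³ = 1.20×10⁻¹⁰ ⇒ [X₂] = 4.94×10⁻⁴ mol L⁻¹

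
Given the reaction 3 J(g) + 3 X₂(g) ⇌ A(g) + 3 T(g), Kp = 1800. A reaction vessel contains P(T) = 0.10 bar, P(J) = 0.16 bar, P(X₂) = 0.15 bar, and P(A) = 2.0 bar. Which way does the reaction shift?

Qp = P(A)·P(T)³ / (P(J)³·P(X₂)³) = (2.0)·(0.10)³ / ((0.16)³·(0.15)³) = 140
Qp = 140 < Kp = 1800, so the forward reaction proceeds.

in the forward direction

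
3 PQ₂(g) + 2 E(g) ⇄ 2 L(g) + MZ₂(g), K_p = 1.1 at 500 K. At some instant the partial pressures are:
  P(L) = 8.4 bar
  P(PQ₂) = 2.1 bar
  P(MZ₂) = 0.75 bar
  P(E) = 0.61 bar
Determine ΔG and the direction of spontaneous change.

ΔG = 11.0 kJ/mol; the forward reaction is non-spontaneous

Q_p = P(L)²·P(MZ₂) / (P(PQ₂)³·P(E)²) = (8.4)²·(0.75) / ((2.1)³·(0.61)²) = 15.4
ΔG = RT ln(Q_p/K_p) = (8.314 J mol⁻¹ K⁻¹)(500 K) × ln(15.4/1.1)
   = (4.157 kJ/mol)(2.639) = 11.0 kJ/mol
ΔG > 0, so the forward reaction is non-spontaneous (proceeds in reverse).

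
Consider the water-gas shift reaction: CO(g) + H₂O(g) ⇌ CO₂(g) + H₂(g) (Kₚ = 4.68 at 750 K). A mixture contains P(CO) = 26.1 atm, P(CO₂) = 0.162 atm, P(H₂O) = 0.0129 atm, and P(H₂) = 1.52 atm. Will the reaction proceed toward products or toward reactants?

toward products

Qₚ = P(CO₂)·P(H₂) / (P(CO)·P(H₂O)) = (0.162)·(1.52) / ((26.1)·(0.0129)) = 0.731
Qₚ = 0.731 < Kₚ = 4.68, so the forward reaction proceeds.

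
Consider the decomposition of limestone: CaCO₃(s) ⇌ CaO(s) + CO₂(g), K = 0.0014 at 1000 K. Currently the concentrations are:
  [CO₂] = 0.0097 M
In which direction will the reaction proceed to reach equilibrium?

(CaCO₃, CaO are pure solids — omitted from Q.)
Q = [CO₂] = 0.0097
Q = 0.0097 > K = 0.0014, so the reverse reaction proceeds.

reverse (toward reactants)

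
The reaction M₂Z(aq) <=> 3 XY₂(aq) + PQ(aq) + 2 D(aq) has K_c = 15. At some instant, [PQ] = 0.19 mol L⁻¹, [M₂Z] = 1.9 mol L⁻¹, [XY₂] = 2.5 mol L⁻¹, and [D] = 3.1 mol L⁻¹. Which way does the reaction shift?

Q_c = [XY₂]³·[PQ]·[D]² / [M₂Z] = (2.5)³·(0.19)·(3.1)² / (1.9) = 15
Q_c = 15 = K_c, so the system is already at equilibrium.

at equilibrium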